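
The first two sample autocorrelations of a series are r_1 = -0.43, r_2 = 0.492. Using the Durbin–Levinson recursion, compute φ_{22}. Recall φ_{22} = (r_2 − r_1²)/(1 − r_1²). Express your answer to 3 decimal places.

0.377

φ_{22} = (r_2 − r_1²) / (1 − r_1²)
r_1² = (-0.43)² = 0.1849
Numerator = 0.492 − 0.1849 = 0.3071; denominator = 1 − 0.1849 = 0.8151
φ_{22} = 0.3071 / 0.8151 = 0.377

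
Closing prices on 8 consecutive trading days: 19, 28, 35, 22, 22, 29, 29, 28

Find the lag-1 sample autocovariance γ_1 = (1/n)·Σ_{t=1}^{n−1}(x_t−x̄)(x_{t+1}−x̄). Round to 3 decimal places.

-2.219

Mean x̄ = (19 + 28 + 35 + 22 + 22 + 29 + 29 + 28)/8 = 26.5000
Deviations: -7.5000, 1.5000, 8.5000, -4.5000, -4.5000, 2.5000, 2.5000, 1.5000
Σ_{t=1}^{7}(x_t−x̄)(x_{t+1}−x̄) = -17.7500
γ_1 = -17.7500 / 8 = -2.219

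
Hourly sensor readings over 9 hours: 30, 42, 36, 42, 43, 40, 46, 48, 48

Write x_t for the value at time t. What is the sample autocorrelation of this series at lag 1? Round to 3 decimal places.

Mean x̄ = (30 + 42 + 36 + 42 + 43 + 40 + 46 + 48 + 48)/9 = 41.6667
Numerator Σ_{t=1}^{8}(x_t−x̄)(x_{t+1}−x̄) = 50.8889
Denominator Σ(x_t−x̄)² = 272.0000
r_1 = 50.8889 / 272.0000 = 0.187

0.187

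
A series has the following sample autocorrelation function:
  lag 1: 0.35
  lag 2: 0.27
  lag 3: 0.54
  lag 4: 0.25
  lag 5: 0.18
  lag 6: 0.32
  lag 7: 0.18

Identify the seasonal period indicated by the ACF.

The largest autocorrelation is r_3 = 0.54; the remaining lags stay at or below 0.35. The elevated value at lag 1 (0.35), dropping to 0.27 at lag 2, reflects decaying short-term dependence rather than seasonality.
The dominant spike at lag 3 indicates a seasonal period of 3.

3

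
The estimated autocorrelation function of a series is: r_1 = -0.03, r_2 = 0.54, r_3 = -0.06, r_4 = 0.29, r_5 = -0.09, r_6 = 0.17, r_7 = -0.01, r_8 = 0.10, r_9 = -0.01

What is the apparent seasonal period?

2

The largest autocorrelation is r_2 = 0.54, with weaker echoes at lags 4 (0.29) and 6 (0.17); the remaining lags stay at or below 0.10.
The dominant spike at lag 2 indicates a seasonal period of 2.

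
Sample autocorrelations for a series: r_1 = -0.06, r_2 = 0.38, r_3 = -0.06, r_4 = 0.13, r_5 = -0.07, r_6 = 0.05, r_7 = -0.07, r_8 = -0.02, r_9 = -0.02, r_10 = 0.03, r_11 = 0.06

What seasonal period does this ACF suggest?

2

The largest autocorrelation is r_2 = 0.38; the remaining lags stay at or below 0.13.
The dominant spike at lag 2 indicates a seasonal period of 2.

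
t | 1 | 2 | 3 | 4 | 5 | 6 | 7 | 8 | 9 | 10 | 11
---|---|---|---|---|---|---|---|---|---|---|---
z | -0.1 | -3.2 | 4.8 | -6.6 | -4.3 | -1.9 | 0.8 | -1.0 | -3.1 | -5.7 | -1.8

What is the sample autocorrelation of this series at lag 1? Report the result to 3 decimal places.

-0.257

Mean z̄ = (-0.1 − 3.2 + 4.8 − 6.6 − 4.3 − 1.9 + 0.8 − 1.0 − 3.1 − 5.7 − 1.8)/11 = -2.0091
Numerator Σ_{t=1}^{10}(z_t−z̄)(z_{t+1}−z̄) = -26.0801
Denominator Σ(z_t−z̄)² = 101.5291
r_1 = -26.0801 / 101.5291 = -0.257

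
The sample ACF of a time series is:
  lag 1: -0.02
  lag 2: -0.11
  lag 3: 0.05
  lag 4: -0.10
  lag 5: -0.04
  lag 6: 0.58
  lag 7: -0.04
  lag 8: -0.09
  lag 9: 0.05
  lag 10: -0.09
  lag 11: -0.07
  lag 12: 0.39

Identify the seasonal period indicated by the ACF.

The largest autocorrelation is r_6 = 0.58, with a weaker echo at lag 12 (0.39); the remaining lags stay at or below 0.05.
The dominant spike at lag 6 indicates a seasonal period of 6.

6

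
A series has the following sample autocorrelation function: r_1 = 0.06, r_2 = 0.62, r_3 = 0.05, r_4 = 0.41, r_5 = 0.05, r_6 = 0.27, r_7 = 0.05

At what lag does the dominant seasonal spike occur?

2

The largest autocorrelation is r_2 = 0.62, with weaker echoes at lags 4 (0.41) and 6 (0.27); the remaining lags stay at or below 0.06.
The dominant spike at lag 2 indicates a seasonal period of 2.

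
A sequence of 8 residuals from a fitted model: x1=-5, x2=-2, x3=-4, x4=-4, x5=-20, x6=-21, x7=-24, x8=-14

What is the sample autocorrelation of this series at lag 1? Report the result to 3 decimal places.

0.623

Mean x̄ = (-5 − 2 − 4 − 4 − 20 − 21 − 24 − 14)/8 = -11.7500
Deviations from mean: 6.7500, 9.7500, 7.7500, 7.7500, -8.2500, -9.2500, -12.2500, -2.2500
Numerator Σ_{t=1}^{7}(x_t−x̄)(x_{t+1}−x̄) = 354.6875
Denominator Σ(x_t−x̄)² = 569.5000
r_1 = 354.6875 / 569.5000 = 0.623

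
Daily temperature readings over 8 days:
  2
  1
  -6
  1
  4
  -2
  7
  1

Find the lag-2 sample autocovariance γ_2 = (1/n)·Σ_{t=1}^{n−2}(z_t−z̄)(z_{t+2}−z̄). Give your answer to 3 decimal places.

-1.250

Mean z̄ = (2 + 1 − 6 + 1 + 4 − 2 + 7 + 1)/8 = 1.0000
Σ_{t=1}^{6}(z_t−z̄)(z_{t+2}−z̄) = -10.0000
γ_2 = -10.0000 / 8 = -1.250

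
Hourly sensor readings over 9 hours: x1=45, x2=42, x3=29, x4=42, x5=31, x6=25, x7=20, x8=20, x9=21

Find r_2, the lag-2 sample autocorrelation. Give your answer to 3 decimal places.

Mean x̄ = (45 + 42 + 29 + 42 + 31 + 25 + 20 + 20 + 21)/9 = 30.5556
Σ(x_t−x̄)(x_{t+2}−x̄) = (-22.4691) + (130.9753) + (-0.6914) + (-63.5802) + (-4.6914) + (58.6420) + (100.8642) = 199.0494
Denominator Σ(x_t−x̄)² = 818.2222
r_2 = 199.0494 / 818.2222 = 0.243

0.243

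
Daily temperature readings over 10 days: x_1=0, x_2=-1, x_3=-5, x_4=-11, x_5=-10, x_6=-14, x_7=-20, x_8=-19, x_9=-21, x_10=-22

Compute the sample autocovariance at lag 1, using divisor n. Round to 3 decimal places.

Mean x̄ = (0 − 1 − 5 − 11 − 10 − 14 − 20 − 19 − 21 − 22)/10 = -12.3000
Σ_{t=1}^{9}(x_t−x̄)(x_{t+1}−x̄) = 437.4100
γ_1 = 437.4100 / 10 = 43.741

43.741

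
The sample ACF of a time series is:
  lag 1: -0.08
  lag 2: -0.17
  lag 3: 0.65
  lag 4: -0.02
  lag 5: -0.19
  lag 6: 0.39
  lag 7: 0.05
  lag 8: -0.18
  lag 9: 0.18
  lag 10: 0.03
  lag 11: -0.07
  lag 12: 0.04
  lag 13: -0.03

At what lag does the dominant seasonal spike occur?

3

The largest autocorrelation is r_3 = 0.65, with weaker echoes at lags 6 (0.39) and 9 (0.18); the remaining lags stay at or below 0.05.
The dominant spike at lag 3 indicates a seasonal period of 3.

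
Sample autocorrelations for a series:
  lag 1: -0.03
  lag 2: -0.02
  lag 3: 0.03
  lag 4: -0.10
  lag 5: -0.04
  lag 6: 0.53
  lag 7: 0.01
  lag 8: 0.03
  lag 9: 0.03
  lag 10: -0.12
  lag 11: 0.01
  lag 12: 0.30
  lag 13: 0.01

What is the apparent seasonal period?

The largest autocorrelation is r_6 = 0.53, with a weaker echo at lag 12 (0.30); the remaining lags stay at or below 0.03.
The dominant spike at lag 6 indicates a seasonal period of 6.

6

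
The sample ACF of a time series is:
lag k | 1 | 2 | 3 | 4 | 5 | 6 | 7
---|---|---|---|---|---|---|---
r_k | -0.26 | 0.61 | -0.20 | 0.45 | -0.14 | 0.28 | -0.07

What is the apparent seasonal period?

The largest autocorrelation is r_2 = 0.61, with weaker echoes at lags 4 (0.45) and 6 (0.28); the remaining lags stay at or below -0.07.
The dominant spike at lag 2 indicates a seasonal period of 2.

2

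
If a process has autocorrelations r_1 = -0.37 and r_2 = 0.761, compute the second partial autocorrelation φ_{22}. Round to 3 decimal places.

0.723

φ_{22} = (r_2 − r_1²) / (1 − r_1²)
r_1² = (-0.37)² = 0.1369
Numerator = 0.761 − 0.1369 = 0.6241; denominator = 1 − 0.1369 = 0.8631
φ_{22} = 0.6241 / 0.8631 = 0.723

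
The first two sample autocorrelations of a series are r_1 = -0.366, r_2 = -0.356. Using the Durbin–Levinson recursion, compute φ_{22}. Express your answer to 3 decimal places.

φ_{22} = (r_2 − r_1²) / (1 − r_1²)
r_1² = (-0.366)² = 0.133956
Numerator = -0.356 − 0.1340 = -0.4900; denominator = 1 − 0.1340 = 0.8660
φ_{22} = -0.4900 / 0.8660 = -0.566

-0.566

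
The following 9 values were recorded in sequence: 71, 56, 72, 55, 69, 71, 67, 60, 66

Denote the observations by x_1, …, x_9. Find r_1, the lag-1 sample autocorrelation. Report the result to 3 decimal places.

Mean x̄ = (71 + 56 + 72 + 55 + 69 + 71 + 67 + 60 + 66)/9 = 65.2222
Numerator Σ_{t=1}^{8}(x_t−x̄)(x_{t+1}−x̄) = -204.9383
Denominator Σ(x_t−x̄)² = 347.5556
r_1 = -204.9383 / 347.5556 = -0.590

-0.590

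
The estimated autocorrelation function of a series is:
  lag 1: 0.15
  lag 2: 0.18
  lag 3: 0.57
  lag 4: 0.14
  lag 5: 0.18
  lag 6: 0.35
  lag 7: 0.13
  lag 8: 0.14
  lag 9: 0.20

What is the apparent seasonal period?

3

The largest autocorrelation is r_3 = 0.57, with weaker echoes at lags 6 (0.35) and 9 (0.20); the remaining lags stay at or below 0.18.
The dominant spike at lag 3 indicates a seasonal period of 3.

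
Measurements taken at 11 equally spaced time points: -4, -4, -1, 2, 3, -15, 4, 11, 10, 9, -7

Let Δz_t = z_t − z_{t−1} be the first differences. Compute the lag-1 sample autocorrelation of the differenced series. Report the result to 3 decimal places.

First differences Δz: 0, 3, 3, 1, -18, 19, 7, -1, -1, -16
Mean of differences = -0.3000
Numerator Σ(Δz_t−Δz̄)(Δz_{t+1}−Δz̄) = -201.1900
Denominator Σ(Δz_t−Δz̄)² = 1010.1000
r_1(Δz) = -201.1900 / 1010.1000 = -0.199

-0.199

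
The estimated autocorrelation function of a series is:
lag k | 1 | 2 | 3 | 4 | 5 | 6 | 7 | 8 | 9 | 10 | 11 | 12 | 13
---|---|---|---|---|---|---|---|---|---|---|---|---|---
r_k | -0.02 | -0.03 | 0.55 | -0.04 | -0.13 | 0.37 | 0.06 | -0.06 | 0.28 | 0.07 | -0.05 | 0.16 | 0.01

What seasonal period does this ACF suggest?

The largest autocorrelation is r_3 = 0.55, with weaker echoes at lags 6 (0.37), 9 (0.28) and 12 (0.16); the remaining lags stay at or below 0.07.
The dominant spike at lag 3 indicates a seasonal period of 3.

3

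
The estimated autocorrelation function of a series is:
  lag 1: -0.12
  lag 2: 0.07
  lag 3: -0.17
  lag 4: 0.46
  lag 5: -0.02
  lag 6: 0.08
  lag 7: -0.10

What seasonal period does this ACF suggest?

The largest autocorrelation is r_4 = 0.46; the remaining lags stay at or below 0.08.
The dominant spike at lag 4 indicates a seasonal period of 4.

4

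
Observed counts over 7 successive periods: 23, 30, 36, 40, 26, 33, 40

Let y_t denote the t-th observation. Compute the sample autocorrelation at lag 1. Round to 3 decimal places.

-0.027

Mean ȳ = (23 + 30 + 36 + 40 + 26 + 33 + 40)/7 = 32.5714
Numerator Σ_{t=1}^{6}(y_t−ȳ)(y_{t+1}−ȳ) = -7.1837
Denominator Σ(y_t−ȳ)² = 263.7143
r_1 = -7.1837 / 263.7143 = -0.027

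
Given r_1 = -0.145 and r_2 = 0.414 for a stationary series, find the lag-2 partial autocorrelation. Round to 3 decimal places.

φ_{22} = (r_2 − r_1²) / (1 − r_1²)
r_1² = (-0.145)² = 0.021025
Numerator = 0.414 − 0.0210 = 0.3930; denominator = 1 − 0.0210 = 0.9790
φ_{22} = 0.3930 / 0.9790 = 0.401

0.401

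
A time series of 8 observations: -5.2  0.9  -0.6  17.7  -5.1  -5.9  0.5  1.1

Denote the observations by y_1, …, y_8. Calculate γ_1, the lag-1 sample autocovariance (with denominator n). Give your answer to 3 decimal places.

-10.224

Mean ȳ = (-5.2 + 0.9 − 0.6 + 17.7 − 5.1 − 5.9 + 0.5 + 1.1)/8 = 0.4250
Deviations: -5.6250, 0.4750, -1.0250, 17.2750, -5.5250, -6.3250, 0.0750, 0.6750
Σ_{t=1}^{7}(y_t−ȳ)(y_{t+1}−ȳ) = -81.7881
γ_1 = -81.7881 / 8 = -10.224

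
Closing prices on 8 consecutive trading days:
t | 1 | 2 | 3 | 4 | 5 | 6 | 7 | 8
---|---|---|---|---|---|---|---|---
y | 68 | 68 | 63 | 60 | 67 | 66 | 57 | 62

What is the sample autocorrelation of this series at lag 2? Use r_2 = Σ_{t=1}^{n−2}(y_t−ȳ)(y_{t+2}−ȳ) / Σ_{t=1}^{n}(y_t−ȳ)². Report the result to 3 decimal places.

Mean ȳ = (68 + 68 + 63 + 60 + 67 + 66 + 57 + 62)/8 = 63.8750
Numerator Σ_{t=1}^{6}(y_t−ȳ)(y_{t+2}−ȳ) = -56.0313
Denominator Σ(y_t−ȳ)² = 114.8750
r_2 = -56.0313 / 114.8750 = -0.488

-0.488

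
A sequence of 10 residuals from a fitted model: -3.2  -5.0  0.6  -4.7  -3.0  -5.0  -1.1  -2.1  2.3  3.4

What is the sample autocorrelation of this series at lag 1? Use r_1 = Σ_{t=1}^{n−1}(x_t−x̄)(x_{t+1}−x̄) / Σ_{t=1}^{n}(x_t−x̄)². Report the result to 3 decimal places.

0.180

Mean x̄ = (-3.2 − 5.0 + 0.6 − 4.7 − 3.0 − 5.0 − 1.1 − 2.1 + 2.3 + 3.4)/10 = -1.7800
Numerator Σ_{t=1}^{9}(x_t−x̄)(x_{t+1}−x̄) = 14.8716
Denominator Σ(x_t−x̄)² = 82.4760
r_1 = 14.8716 / 82.4760 = 0.180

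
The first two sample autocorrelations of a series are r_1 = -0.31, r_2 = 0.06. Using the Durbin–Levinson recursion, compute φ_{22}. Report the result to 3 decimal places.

φ_{22} = (r_2 − r_1²) / (1 − r_1²)
r_1² = (-0.31)² = 0.0961
Numerator = 0.06 − 0.0961 = -0.0361; denominator = 1 − 0.0961 = 0.9039
φ_{22} = -0.0361 / 0.9039 = -0.040

-0.040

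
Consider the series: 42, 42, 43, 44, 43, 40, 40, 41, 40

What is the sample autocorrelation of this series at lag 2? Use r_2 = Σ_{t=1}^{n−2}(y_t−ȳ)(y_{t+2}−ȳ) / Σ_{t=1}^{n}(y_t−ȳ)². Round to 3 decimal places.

0.043

Mean ȳ = (42 + 42 + 43 + 44 + 43 + 40 + 40 + 41 + 40)/9 = 41.6667
Σ(y_t−ȳ)(y_{t+2}−ȳ) = (0.4444) + (0.7778) + (1.7778) + (-3.8889) + (-2.2222) + (1.1111) + (2.7778) = 0.7778
Denominator Σ(y_t−ȳ)² = 18.0000
r_2 = 0.7778 / 18.0000 = 0.043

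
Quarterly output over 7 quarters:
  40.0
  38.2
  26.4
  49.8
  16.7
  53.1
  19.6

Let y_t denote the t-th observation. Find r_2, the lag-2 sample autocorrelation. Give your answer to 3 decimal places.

0.578

Mean ȳ = (40.0 + 38.2 + 26.4 + 49.8 + 16.7 + 53.1 + 19.6)/7 = 34.8286
Deviations from mean: 5.1714, 3.3714, -8.4286, 14.9714, -18.1286, 18.2714, -15.2286
Numerator Σ_{t=1}^{5}(y_t−ȳ)(y_{t+2}−ȳ) = 709.3069
Denominator Σ(y_t−ȳ)² = 1227.6943
r_2 = 709.3069 / 1227.6943 = 0.578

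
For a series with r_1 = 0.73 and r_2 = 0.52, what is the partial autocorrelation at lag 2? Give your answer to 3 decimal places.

φ_{22} = (r_2 − r_1²) / (1 − r_1²)
r_1² = (0.73)² = 0.5329
Numerator = 0.52 − 0.5329 = -0.0129; denominator = 1 − 0.5329 = 0.4671
φ_{22} = -0.0129 / 0.4671 = -0.028

-0.028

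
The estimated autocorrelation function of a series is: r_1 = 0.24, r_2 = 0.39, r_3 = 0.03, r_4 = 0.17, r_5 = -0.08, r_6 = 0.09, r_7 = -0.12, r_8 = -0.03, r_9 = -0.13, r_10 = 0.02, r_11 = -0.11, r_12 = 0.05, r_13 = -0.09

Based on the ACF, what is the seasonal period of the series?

2

The largest autocorrelation is r_2 = 0.39; the remaining lags stay at or below 0.24.
The dominant spike at lag 2 indicates a seasonal period of 2.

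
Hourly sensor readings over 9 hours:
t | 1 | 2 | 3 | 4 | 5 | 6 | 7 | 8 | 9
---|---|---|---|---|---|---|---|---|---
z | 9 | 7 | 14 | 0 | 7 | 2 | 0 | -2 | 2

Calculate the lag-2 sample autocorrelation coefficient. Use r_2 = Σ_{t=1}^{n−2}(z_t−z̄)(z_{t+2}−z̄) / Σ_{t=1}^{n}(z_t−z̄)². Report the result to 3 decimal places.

Mean z̄ = (9 + 7 + 14 + 0 + 7 + 2 + 0 − 2 + 2)/9 = 4.3333
Σ(z_t−z̄)(z_{t+2}−z̄) = (45.1111) + (-11.5556) + (25.7778) + (10.1111) + (-11.5556) + (14.7778) + (10.1111) = 82.7778
Denominator Σ(z_t−z̄)² = 218.0000
r_2 = 82.7778 / 218.0000 = 0.380

0.380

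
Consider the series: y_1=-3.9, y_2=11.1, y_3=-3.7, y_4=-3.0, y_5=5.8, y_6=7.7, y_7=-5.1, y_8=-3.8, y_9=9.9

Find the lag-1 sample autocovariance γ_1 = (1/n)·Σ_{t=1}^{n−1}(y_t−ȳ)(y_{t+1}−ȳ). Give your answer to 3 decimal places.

Mean ȳ = (-3.9 + 11.1 − 3.7 − 3.0 + 5.8 + 7.7 − 5.1 − 3.8 + 9.9)/9 = 1.6667
Σ_{t=1}^{8}(y_t−ȳ)(y_{t+1}−ȳ) = -121.2878
γ_1 = -121.2878 / 9 = -13.476

-13.476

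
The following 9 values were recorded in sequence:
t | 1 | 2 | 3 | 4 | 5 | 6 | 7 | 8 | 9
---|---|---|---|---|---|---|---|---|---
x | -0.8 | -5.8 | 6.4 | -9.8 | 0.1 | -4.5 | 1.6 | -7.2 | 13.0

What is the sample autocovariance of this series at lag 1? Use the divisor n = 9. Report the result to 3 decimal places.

-24.943

Mean x̄ = (-0.8 − 5.8 + 6.4 − 9.8 + 0.1 − 4.5 + 1.6 − 7.2 + 13.0)/9 = -0.7778
Σ_{t=1}^{8}(x_t−x̄)(x_{t+1}−x̄) = -224.4883
γ_1 = -224.4883 / 9 = -24.943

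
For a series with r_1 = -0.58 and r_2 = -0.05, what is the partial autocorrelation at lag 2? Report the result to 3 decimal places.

φ_{22} = (r_2 − r_1²) / (1 − r_1²)
r_1² = (-0.58)² = 0.3364
Numerator = -0.05 − 0.3364 = -0.3864; denominator = 1 − 0.3364 = 0.6636
φ_{22} = -0.3864 / 0.6636 = -0.582

-0.582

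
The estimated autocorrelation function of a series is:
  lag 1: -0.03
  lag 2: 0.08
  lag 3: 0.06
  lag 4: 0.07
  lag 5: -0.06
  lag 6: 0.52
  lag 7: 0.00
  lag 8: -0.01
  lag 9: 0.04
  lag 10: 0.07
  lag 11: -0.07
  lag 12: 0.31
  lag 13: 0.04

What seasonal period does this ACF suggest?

The largest autocorrelation is r_6 = 0.52, with a weaker echo at lag 12 (0.31); the remaining lags stay at or below 0.08.
The dominant spike at lag 6 indicates a seasonal period of 6.

6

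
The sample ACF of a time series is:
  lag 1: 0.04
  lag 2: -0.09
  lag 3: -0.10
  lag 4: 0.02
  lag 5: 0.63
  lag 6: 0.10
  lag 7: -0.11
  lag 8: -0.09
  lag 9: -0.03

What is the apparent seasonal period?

The largest autocorrelation is r_5 = 0.63; the remaining lags stay at or below 0.10.
The dominant spike at lag 5 indicates a seasonal period of 5.

5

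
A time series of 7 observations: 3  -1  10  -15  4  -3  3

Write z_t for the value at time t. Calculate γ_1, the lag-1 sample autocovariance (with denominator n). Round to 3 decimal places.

Mean z̄ = (3 − 1 + 10 − 15 + 4 − 3 + 3)/7 = 0.1429
Deviations: 2.8571, -1.1429, 9.8571, -15.1429, 3.8571, -3.1429, 2.8571
Σ_{t=1}^{6}(z_t−z̄)(z_{t+1}−z̄) = -243.3061
γ_1 = -243.3061 / 7 = -34.758

-34.758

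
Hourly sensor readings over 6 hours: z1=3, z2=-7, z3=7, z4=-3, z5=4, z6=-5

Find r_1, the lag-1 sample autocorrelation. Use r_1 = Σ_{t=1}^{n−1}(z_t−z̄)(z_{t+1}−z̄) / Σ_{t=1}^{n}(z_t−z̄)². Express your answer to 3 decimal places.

Mean z̄ = (3 − 7 + 7 − 3 + 4 − 5)/6 = -0.1667
Σ(z_t−z̄)(z_{t+1}−z̄) = (-21.6389) + (-48.9722) + (-20.3056) + (-11.8056) + (-20.1389) = -122.8611
Denominator Σ(z_t−z̄)² = 156.8333
r_1 = -122.8611 / 156.8333 = -0.783

-0.783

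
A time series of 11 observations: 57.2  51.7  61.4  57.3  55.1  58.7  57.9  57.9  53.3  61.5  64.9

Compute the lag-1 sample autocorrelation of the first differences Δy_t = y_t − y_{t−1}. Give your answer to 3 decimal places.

First differences Δy: -5.5, 9.7, -4.1, -2.2, 3.6, -0.8, 0.0, -4.6, 8.2, 3.4
Mean of differences = 0.7700
Numerator Σ(Δy_t−Δȳ)(Δy_{t+1}−Δȳ) = -112.8789
Denominator Σ(Δy_t−Δȳ)² = 253.6210
r_1(Δy) = -112.8789 / 253.6210 = -0.445

-0.445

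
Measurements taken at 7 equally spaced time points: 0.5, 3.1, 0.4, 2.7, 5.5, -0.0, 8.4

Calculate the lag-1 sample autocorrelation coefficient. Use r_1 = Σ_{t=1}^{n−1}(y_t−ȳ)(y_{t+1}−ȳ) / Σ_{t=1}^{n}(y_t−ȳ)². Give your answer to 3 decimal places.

-0.424

Mean ȳ = (0.5 + 3.1 + 0.4 + 2.7 + 5.5 − 0.0 + 8.4)/7 = 2.9429
Σ(y_t−ȳ)(y_{t+1}−ȳ) = (-0.3839) + (-0.3996) + (0.6176) + (-0.6210) + (-7.5253) + (-16.0596) = -24.3718
Denominator Σ(y_t−ȳ)² = 57.4971
r_1 = -24.3718 / 57.4971 = -0.424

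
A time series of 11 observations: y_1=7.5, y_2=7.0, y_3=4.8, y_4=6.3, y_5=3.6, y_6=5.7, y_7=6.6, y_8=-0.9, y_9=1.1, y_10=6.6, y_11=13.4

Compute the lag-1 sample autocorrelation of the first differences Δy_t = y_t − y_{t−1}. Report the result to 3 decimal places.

First differences Δy: -0.5, -2.2, 1.5, -2.7, 2.1, 0.9, -7.5, 2.0, 5.5, 6.8
Mean of differences = 0.5900
Numerator Σ(Δy_t−Δȳ)(Δy_{t+1}−Δȳ) = 16.5079
Denominator Σ(Δy_t−Δȳ)² = 153.1090
r_1(Δy) = 16.5079 / 153.1090 = 0.108

0.108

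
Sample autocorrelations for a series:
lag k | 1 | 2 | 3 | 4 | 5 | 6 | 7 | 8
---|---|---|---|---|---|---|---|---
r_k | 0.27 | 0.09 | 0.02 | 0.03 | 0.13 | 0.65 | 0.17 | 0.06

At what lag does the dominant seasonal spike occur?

6

The largest autocorrelation is r_6 = 0.65; the remaining lags stay at or below 0.27. The elevated value at lag 1 (0.27), dropping to 0.09 at lag 2, reflects decaying short-term dependence rather than seasonality.
The dominant spike at lag 6 indicates a seasonal period of 6.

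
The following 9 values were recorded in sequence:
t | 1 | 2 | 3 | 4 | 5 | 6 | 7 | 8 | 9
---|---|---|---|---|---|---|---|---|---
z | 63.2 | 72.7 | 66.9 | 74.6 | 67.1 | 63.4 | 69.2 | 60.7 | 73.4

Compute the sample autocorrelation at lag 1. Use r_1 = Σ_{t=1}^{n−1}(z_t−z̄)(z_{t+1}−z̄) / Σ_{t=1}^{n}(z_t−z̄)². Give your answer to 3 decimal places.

Mean z̄ = (63.2 + 72.7 + 66.9 + 74.6 + 67.1 + 63.4 + 69.2 + 60.7 + 73.4)/9 = 67.9111
Numerator Σ_{t=1}^{8}(z_t−z̄)(z_{t+1}−z̄) = -90.6223
Denominator Σ(z_t−z̄)² = 195.6889
r_1 = -90.6223 / 195.6889 = -0.463

-0.463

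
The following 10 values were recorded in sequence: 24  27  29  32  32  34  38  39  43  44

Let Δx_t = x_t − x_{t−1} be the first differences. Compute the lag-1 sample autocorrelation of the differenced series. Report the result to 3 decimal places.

First differences Δx: 3, 2, 3, 0, 2, 4, 1, 4, 1
Mean of differences = 2.2222
Numerator Σ(Δx_t−Δx̄)(Δx_{t+1}−Δx̄) = -8.4938
Denominator Σ(Δx_t−Δx̄)² = 15.5556
r_1(Δx) = -8.4938 / 15.5556 = -0.546

-0.546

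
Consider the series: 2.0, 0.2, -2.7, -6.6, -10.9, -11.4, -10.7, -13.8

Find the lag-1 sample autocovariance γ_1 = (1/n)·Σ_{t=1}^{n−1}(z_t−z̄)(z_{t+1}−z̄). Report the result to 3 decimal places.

Mean z̄ = (2.0 + 0.2 − 2.7 − 6.6 − 10.9 − 11.4 − 10.7 − 13.8)/8 = -6.7375
Deviations: 8.7375, 6.9375, 4.0375, 0.1375, -4.1625, -4.6625, -3.9625, -7.0625
Σ_{t=1}^{7}(z_t−z̄)(z_{t+1}−z̄) = 154.4773
γ_1 = 154.4773 / 8 = 19.310

19.310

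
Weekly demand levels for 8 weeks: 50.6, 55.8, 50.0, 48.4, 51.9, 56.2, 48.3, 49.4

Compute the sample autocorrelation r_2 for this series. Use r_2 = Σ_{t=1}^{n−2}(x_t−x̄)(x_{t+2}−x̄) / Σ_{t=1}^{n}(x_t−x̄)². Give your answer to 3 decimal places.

-0.564

Mean x̄ = (50.6 + 55.8 + 50.0 + 48.4 + 51.9 + 56.2 + 48.3 + 49.4)/8 = 51.3250
Deviations from mean: -0.7250, 4.4750, -1.3250, -2.9250, 0.5750, 4.8750, -3.0250, -1.9250
Σ(x_t−x̄)(x_{t+2}−x̄) = (0.9606) + (-13.0894) + (-0.7619) + (-14.2594) + (-1.7394) + (-9.3844) = -38.2738
Denominator Σ(x_t−x̄)² = 67.8150
r_2 = -38.2738 / 67.8150 = -0.564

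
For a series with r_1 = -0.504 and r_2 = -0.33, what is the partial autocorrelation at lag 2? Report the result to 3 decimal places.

-0.783

φ_{22} = (r_2 − r_1²) / (1 − r_1²)
r_1² = (-0.504)² = 0.254016
Numerator = -0.33 − 0.2540 = -0.5840; denominator = 1 − 0.2540 = 0.7460
φ_{22} = -0.5840 / 0.7460 = -0.783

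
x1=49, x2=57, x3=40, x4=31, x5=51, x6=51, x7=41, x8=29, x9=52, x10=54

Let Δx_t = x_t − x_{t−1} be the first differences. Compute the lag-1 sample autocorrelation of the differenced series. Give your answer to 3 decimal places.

First differences Δx: 8, -17, -9, 20, 0, -10, -12, 23, 2
Mean of differences = 0.5556
Numerator Σ(Δx_t−Δx̄)(Δx_{t+1}−Δx̄) = -270.5309
Denominator Σ(Δx_t−Δx̄)² = 1608.2222
r_1(Δx) = -270.5309 / 1608.2222 = -0.168

-0.168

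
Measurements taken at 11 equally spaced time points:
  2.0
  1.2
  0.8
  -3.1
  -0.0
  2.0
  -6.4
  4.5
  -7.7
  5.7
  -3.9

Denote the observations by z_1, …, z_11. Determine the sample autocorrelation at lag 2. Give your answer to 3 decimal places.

Mean z̄ = (2.0 + 1.2 + 0.8 − 3.1 − 0.0 + 2.0 − 6.4 + 4.5 − 7.7 + 5.7 − 3.9)/11 = -0.4455
Numerator Σ_{t=1}^{9}(z_t−z̄)(z_{t+2}−z̄) = 100.8331
Denominator Σ(z_t−z̄)² = 185.7073
r_2 = 100.8331 / 185.7073 = 0.543

0.543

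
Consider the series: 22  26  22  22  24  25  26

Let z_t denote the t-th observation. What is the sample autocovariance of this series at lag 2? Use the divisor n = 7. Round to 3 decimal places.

-0.373

Mean z̄ = (22 + 26 + 22 + 22 + 24 + 25 + 26)/7 = 23.8571
Deviations: -1.8571, 2.1429, -1.8571, -1.8571, 0.1429, 1.1429, 2.1429
Σ_{t=1}^{5}(z_t−z̄)(z_{t+2}−z̄) = -2.6122
γ_2 = -2.6122 / 7 = -0.373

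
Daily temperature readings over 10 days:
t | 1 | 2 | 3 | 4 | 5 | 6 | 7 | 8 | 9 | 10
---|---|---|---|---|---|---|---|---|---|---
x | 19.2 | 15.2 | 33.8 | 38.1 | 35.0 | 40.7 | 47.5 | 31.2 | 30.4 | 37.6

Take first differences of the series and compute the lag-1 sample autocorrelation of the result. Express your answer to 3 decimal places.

First differences Δx: -4.0, 18.6, 4.3, -3.1, 5.7, 6.8, -16.3, -0.8, 7.2
Mean of differences = 2.0444
Numerator Σ(Δx_t−Δx̄)(Δx_{t+1}−Δx̄) = -125.4753
Denominator Σ(Δx_t−Δx̄)² = 749.3422
r_1(Δx) = -125.4753 / 749.3422 = -0.167

-0.167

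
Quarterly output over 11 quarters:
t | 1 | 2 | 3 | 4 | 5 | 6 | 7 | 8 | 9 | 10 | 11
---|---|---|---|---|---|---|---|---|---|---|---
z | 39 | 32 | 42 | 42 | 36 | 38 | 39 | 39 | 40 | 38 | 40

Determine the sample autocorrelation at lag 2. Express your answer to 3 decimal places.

-0.397

Mean z̄ = (39 + 32 + 42 + 42 + 36 + 38 + 39 + 39 + 40 + 38 + 40)/11 = 38.6364
Numerator Σ_{t=1}^{9}(z_t−z̄)(z_{t+2}−z̄) = -31.1736
Denominator Σ(z_t−z̄)² = 78.5455
r_2 = -31.1736 / 78.5455 = -0.397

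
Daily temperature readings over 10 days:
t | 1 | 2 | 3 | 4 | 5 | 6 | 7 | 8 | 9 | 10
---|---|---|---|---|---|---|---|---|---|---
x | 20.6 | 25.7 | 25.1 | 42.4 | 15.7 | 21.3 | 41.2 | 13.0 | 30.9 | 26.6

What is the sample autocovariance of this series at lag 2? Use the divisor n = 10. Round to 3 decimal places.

Mean x̄ = (20.6 + 25.7 + 25.1 + 42.4 + 15.7 + 21.3 + 41.2 + 13.0 + 30.9 + 26.6)/10 = 26.2500
Σ_{t=1}^{8}(x_t−x̄)(x_{t+2}−x̄) = -97.4500
γ_2 = -97.4500 / 10 = -9.745

-9.745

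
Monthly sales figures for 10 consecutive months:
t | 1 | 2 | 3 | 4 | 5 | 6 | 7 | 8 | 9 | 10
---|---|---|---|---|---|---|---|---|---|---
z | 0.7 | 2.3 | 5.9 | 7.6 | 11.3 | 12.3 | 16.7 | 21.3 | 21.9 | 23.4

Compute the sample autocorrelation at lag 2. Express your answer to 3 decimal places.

0.432

Mean z̄ = (0.7 + 2.3 + 5.9 + 7.6 + 11.3 + 12.3 + 16.7 + 21.3 + 21.9 + 23.4)/10 = 12.3400
Numerator Σ_{t=1}^{8}(z_t−z̄)(z_{t+2}−z̄) = 265.3248
Denominator Σ(z_t−z̄)² = 614.3240
r_2 = 265.3248 / 614.3240 = 0.432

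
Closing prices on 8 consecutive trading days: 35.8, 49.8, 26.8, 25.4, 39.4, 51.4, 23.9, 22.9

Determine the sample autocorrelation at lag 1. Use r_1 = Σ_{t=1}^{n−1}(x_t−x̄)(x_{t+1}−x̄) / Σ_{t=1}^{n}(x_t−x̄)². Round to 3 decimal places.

Mean x̄ = (35.8 + 49.8 + 26.8 + 25.4 + 39.4 + 51.4 + 23.9 + 22.9)/8 = 34.4250
Deviations from mean: 1.3750, 15.3750, -7.6250, -9.0250, 4.9750, 16.9750, -10.5250, -11.5250
Σ(x_t−x̄)(x_{t+1}−x̄) = (21.1406) + (-117.2344) + (68.8156) + (-44.8994) + (84.4506) + (-178.6619) + (121.3006) = -45.0881
Denominator Σ(x_t−x̄)² = 934.3750
r_1 = -45.0881 / 934.3750 = -0.048

-0.048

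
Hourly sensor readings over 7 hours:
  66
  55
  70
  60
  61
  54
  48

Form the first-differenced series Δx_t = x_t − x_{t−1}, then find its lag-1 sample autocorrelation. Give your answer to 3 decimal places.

First differences Δx: -11, 15, -10, 1, -7, -6
Mean of differences = -3.0000
Numerator Σ(Δx_t−Δx̄)(Δx_{t+1}−Δx̄) = -302.0000
Denominator Σ(Δx_t−Δx̄)² = 478.0000
r_1(Δx) = -302.0000 / 478.0000 = -0.632

-0.632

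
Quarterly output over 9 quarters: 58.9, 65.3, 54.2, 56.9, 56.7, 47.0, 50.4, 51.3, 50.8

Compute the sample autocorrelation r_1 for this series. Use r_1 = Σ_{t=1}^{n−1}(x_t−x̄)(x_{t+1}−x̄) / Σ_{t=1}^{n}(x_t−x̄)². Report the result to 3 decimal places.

Mean x̄ = (58.9 + 65.3 + 54.2 + 56.9 + 56.7 + 47.0 + 50.4 + 51.3 + 50.8)/9 = 54.6111
Numerator Σ_{t=1}^{8}(x_t−x̄)(x_{t+1}−x̄) = 88.0043
Denominator Σ(x_t−x̄)² = 243.5689
r_1 = 88.0043 / 243.5689 = 0.361

0.361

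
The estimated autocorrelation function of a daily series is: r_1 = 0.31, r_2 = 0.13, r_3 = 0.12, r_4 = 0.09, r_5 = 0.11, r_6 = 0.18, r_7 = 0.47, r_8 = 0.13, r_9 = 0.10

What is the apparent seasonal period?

The largest autocorrelation is r_7 = 0.47; the remaining lags stay at or below 0.31. The elevated value at lag 1 (0.31), dropping to 0.13 at lag 2, reflects decaying short-term dependence rather than seasonality.
The dominant spike at lag 7 indicates a seasonal period of 7.

7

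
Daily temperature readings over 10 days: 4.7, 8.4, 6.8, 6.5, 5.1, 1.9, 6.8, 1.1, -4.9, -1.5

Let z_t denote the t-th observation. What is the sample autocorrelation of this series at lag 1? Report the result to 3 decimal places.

0.511

Mean z̄ = (4.7 + 8.4 + 6.8 + 6.5 + 5.1 + 1.9 + 6.8 + 1.1 − 4.9 − 1.5)/10 = 3.4900
Numerator Σ_{t=1}^{9}(z_t−z̄)(z_{t+1}−z̄) = 83.1869
Denominator Σ(z_t−z̄)² = 162.6690
r_1 = 83.1869 / 162.6690 = 0.511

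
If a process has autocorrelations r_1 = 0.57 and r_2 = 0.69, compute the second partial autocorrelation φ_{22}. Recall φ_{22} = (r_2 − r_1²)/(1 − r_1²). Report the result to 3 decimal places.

0.541

φ_{22} = (r_2 − r_1²) / (1 − r_1²)
r_1² = (0.57)² = 0.3249
Numerator = 0.69 − 0.3249 = 0.3651; denominator = 1 − 0.3249 = 0.6751
φ_{22} = 0.3651 / 0.6751 = 0.541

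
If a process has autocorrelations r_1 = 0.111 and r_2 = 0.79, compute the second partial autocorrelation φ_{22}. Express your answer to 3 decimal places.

0.787

φ_{22} = (r_2 − r_1²) / (1 − r_1²)
r_1² = (0.111)² = 0.012321
Numerator = 0.79 − 0.0123 = 0.7777; denominator = 1 − 0.0123 = 0.9877
φ_{22} = 0.7777 / 0.9877 = 0.787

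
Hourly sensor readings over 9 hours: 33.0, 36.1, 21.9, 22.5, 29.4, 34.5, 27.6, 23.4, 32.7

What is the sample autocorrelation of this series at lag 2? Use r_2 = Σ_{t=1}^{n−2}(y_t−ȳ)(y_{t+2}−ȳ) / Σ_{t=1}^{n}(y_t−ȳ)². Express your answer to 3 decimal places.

Mean ȳ = (33.0 + 36.1 + 21.9 + 22.5 + 29.4 + 34.5 + 27.6 + 23.4 + 32.7)/9 = 29.0111
Σ(y_t−ȳ)(y_{t+2}−ȳ) = (-28.3654) + (-46.1565) + (-2.7654) + (-35.7388) + (-0.5488) + (-30.7988) + (-5.2054) = -149.5791
Denominator Σ(y_t−ȳ)² = 236.4889
r_2 = -149.5791 / 236.4889 = -0.632

-0.632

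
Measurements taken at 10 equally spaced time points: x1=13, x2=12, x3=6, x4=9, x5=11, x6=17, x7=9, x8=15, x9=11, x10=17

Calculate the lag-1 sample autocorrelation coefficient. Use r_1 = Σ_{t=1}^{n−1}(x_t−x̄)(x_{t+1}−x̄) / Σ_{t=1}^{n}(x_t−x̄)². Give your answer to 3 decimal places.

-0.138

Mean x̄ = (13 + 12 + 6 + 9 + 11 + 17 + 9 + 15 + 11 + 17)/10 = 12.0000
Numerator Σ_{t=1}^{9}(x_t−x̄)(x_{t+1}−x̄) = -16.0000
Denominator Σ(x_t−x̄)² = 116.0000
r_1 = -16.0000 / 116.0000 = -0.138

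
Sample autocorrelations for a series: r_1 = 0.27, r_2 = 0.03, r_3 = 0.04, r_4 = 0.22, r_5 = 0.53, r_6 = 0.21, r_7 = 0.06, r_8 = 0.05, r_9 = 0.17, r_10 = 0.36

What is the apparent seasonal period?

The largest autocorrelation is r_5 = 0.53, with a weaker echo at lag 10 (0.36); the remaining lags stay at or below 0.27. The elevated value at lag 1 (0.27), dropping to 0.03 at lag 2, reflects decaying short-term dependence rather than seasonality.
The dominant spike at lag 5 indicates a seasonal period of 5.

5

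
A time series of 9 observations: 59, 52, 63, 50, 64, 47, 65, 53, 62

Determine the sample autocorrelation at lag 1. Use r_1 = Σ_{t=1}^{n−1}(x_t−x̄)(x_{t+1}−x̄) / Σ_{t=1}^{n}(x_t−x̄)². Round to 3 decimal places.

-0.903

Mean x̄ = (59 + 52 + 63 + 50 + 64 + 47 + 65 + 53 + 62)/9 = 57.2222
Numerator Σ_{t=1}^{8}(x_t−x̄)(x_{t+1}−x̄) = -331.9383
Denominator Σ(x_t−x̄)² = 367.5556
r_1 = -331.9383 / 367.5556 = -0.903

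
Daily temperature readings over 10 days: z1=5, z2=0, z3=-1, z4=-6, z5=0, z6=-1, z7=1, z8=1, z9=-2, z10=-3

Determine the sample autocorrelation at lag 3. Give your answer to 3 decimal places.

-0.547

Mean z̄ = (5 + 0 − 1 − 6 + 0 − 1 + 1 + 1 − 2 − 3)/10 = -0.6000
Σ(z_t−z̄)(z_{t+3}−z̄) = (-30.2400) + (0.3600) + (0.1600) + (-8.6400) + (0.9600) + (0.5600) + (-3.8400) = -40.6800
Denominator Σ(z_t−z̄)² = 74.4000
r_3 = -40.6800 / 74.4000 = -0.547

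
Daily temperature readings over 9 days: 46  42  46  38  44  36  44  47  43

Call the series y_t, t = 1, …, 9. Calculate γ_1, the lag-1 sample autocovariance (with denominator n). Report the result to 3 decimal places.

-4.051

Mean ȳ = (46 + 42 + 46 + 38 + 44 + 36 + 44 + 47 + 43)/9 = 42.8889
Σ_{t=1}^{8}(y_t−ȳ)(y_{t+1}−ȳ) = -36.4568
γ_1 = -36.4568 / 9 = -4.051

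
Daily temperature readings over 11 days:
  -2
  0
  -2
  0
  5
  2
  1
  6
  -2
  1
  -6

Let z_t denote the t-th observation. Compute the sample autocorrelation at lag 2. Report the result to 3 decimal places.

0.211

Mean z̄ = (-2 + 0 − 2 + 0 + 5 + 2 + 1 + 6 − 2 + 1 − 6)/11 = 0.2727
Numerator Σ_{t=1}^{9}(z_t−z̄)(z_{t+2}−z̄) = 24.1240
Denominator Σ(z_t−z̄)² = 114.1818
r_2 = 24.1240 / 114.1818 = 0.211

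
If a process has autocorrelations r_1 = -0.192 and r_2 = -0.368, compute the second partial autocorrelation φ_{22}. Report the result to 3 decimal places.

-0.420

φ_{22} = (r_2 − r_1²) / (1 − r_1²)
r_1² = (-0.192)² = 0.036864
Numerator = -0.368 − 0.0369 = -0.4049; denominator = 1 − 0.0369 = 0.9631
φ_{22} = -0.4049 / 0.9631 = -0.420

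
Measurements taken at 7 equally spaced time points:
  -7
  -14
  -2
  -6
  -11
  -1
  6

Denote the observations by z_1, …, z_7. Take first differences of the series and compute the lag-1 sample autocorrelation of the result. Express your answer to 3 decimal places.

First differences Δz: -7, 12, -4, -5, 10, 7
Mean of differences = 2.1667
Numerator Σ(Δz_t−Δz̄)(Δz_{t+1}−Δz̄) = -124.8611
Denominator Σ(Δz_t−Δz̄)² = 354.8333
r_1(Δz) = -124.8611 / 354.8333 = -0.352

-0.352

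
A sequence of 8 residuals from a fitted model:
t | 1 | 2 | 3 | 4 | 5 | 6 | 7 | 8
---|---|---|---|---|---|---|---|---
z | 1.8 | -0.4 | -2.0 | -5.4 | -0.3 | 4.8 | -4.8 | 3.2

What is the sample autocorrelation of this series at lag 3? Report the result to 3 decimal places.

0.034

Mean z̄ = (1.8 − 0.4 − 2.0 − 5.4 − 0.3 + 4.8 − 4.8 + 3.2)/8 = -0.3875
Deviations from mean: 2.1875, -0.0125, -1.6125, -5.0125, 0.0875, 5.1875, -4.4125, 3.5875
Σ(z_t−z̄)(z_{t+3}−z̄) = (-10.9648) + (-0.0011) + (-8.3648) + (22.1177) + (0.3139) = 3.1008
Denominator Σ(z_t−z̄)² = 91.7688
r_3 = 3.1008 / 91.7688 = 0.034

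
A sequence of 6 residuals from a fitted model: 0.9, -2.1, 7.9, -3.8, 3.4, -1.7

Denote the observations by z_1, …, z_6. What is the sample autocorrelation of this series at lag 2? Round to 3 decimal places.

0.474

Mean z̄ = (0.9 − 2.1 + 7.9 − 3.8 + 3.4 − 1.7)/6 = 0.7667
Deviations from mean: 0.1333, -2.8667, 7.1333, -4.5667, 2.6333, -2.4667
Numerator Σ_{t=1}^{4}(z_t−z̄)(z_{t+2}−z̄) = 44.0911
Denominator Σ(z_t−z̄)² = 92.9933
r_2 = 44.0911 / 92.9933 = 0.474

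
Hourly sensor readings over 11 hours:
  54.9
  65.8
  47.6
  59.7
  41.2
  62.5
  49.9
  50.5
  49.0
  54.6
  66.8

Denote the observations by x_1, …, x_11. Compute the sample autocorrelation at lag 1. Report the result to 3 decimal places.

Mean x̄ = (54.9 + 65.8 + 47.6 + 59.7 + 41.2 + 62.5 + 49.9 + 50.5 + 49.0 + 54.6 + 66.8)/11 = 54.7727
Numerator Σ_{t=1}^{10}(x_t−x̄)(x_{t+1}−x̄) = -278.0389
Denominator Σ(x_t−x̄)² = 661.2818
r_1 = -278.0389 / 661.2818 = -0.420

-0.420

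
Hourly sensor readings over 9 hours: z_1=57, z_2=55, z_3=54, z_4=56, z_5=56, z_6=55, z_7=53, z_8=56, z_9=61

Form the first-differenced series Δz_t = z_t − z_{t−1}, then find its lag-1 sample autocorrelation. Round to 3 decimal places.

First differences Δz: -2, -1, 2, 0, -1, -2, 3, 5
Mean of differences = 0.5000
Numerator Σ(Δz_t−Δz̄)(Δz_{t+1}−Δz̄) = 10.2500
Denominator Σ(Δz_t−Δz̄)² = 46.0000
r_1(Δz) = 10.2500 / 46.0000 = 0.223

0.223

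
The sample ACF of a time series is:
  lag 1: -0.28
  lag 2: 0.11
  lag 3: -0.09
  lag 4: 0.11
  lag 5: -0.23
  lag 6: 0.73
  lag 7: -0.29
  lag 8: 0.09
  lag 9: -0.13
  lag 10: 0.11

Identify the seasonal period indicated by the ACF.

The largest autocorrelation is r_6 = 0.73; the remaining lags stay at or below 0.11.
The dominant spike at lag 6 indicates a seasonal period of 6.

6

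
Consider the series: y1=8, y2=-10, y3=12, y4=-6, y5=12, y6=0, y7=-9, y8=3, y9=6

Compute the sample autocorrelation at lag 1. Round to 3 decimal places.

Mean ȳ = (8 − 10 + 12 − 6 + 12 + 0 − 9 + 3 + 6)/9 = 1.7778
Numerator Σ_{t=1}^{8}(y_t−ȳ)(y_{t+1}−ȳ) = -359.7160
Denominator Σ(y_t−ȳ)² = 585.5556
r_1 = -359.7160 / 585.5556 = -0.614

-0.614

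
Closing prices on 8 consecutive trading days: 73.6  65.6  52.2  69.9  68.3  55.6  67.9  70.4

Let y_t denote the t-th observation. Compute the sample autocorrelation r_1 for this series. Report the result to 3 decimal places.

-0.220

Mean ȳ = (73.6 + 65.6 + 52.2 + 69.9 + 68.3 + 55.6 + 67.9 + 70.4)/8 = 65.4375
Numerator Σ_{t=1}^{7}(y_t−ȳ)(y_{t+1}−ȳ) = -87.2877
Denominator Σ(y_t−ȳ)² = 397.4588
r_1 = -87.2877 / 397.4588 = -0.220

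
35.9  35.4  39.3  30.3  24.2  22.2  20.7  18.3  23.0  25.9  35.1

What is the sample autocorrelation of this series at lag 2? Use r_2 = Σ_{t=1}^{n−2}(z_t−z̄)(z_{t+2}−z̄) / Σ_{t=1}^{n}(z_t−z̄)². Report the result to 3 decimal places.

0.303

Mean z̄ = (35.9 + 35.4 + 39.3 + 30.3 + 24.2 + 22.2 + 20.7 + 18.3 + 23.0 + 25.9 + 35.1)/11 = 28.2091
Numerator Σ_{t=1}^{9}(z_t−z̄)(z_{t+2}−z̄) = 159.0562
Denominator Σ(z_t−z̄)² = 524.9491
r_2 = 159.0562 / 524.9491 = 0.303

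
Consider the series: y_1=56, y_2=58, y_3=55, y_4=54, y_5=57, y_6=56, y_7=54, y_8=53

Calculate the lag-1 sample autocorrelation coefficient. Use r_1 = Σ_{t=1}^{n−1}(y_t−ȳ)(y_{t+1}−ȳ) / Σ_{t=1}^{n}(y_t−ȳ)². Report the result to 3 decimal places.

0.119

Mean ȳ = (56 + 58 + 55 + 54 + 57 + 56 + 54 + 53)/8 = 55.3750
Deviations from mean: 0.6250, 2.6250, -0.3750, -1.3750, 1.6250, 0.6250, -1.3750, -2.3750
Σ(y_t−ȳ)(y_{t+1}−ȳ) = (1.6406) + (-0.9844) + (0.5156) + (-2.2344) + (1.0156) + (-0.8594) + (3.2656) = 2.3594
Denominator Σ(y_t−ȳ)² = 19.8750
r_1 = 2.3594 / 19.8750 = 0.119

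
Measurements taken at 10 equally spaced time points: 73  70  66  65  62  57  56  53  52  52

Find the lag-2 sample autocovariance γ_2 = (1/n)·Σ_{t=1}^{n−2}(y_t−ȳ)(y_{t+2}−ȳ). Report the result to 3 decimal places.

Mean ȳ = (73 + 70 + 66 + 65 + 62 + 57 + 56 + 53 + 52 + 52)/10 = 60.6000
Σ_{t=1}^{8}(y_t−ȳ)(y_{t+2}−ȳ) = 225.8800
γ_2 = 225.8800 / 10 = 22.588

22.588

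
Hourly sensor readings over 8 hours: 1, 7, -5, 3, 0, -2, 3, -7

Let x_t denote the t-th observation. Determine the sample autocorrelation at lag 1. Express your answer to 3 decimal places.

Mean x̄ = (1 + 7 − 5 + 3 + 0 − 2 + 3 − 7)/8 = 0.0000
Deviations from mean: 1.0000, 7.0000, -5.0000, 3.0000, 0.0000, -2.0000, 3.0000, -7.0000
Σ(x_t−x̄)(x_{t+1}−x̄) = (7.0000) + (-35.0000) + (-15.0000) + (0.0000) + (0.0000) + (-6.0000) + (-21.0000) = -70.0000
Denominator Σ(x_t−x̄)² = 146.0000
r_1 = -70.0000 / 146.0000 = -0.479

-0.479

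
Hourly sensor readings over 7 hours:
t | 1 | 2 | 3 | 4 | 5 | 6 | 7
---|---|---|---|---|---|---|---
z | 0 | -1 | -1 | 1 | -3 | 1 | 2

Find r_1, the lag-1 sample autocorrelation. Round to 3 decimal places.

-0.264

Mean z̄ = (0 − 1 − 1 + 1 − 3 + 1 + 2)/7 = -0.1429
Σ(z_t−z̄)(z_{t+1}−z̄) = (-0.1224) + (0.7347) + (-0.9796) + (-3.2653) + (-3.2653) + (2.4490) = -4.4490
Denominator Σ(z_t−z̄)² = 16.8571
r_1 = -4.4490 / 16.8571 = -0.264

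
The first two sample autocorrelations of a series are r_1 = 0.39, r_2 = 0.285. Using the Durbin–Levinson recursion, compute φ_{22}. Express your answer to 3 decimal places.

0.157

φ_{22} = (r_2 − r_1²) / (1 − r_1²)
r_1² = (0.39)² = 0.1521
Numerator = 0.285 − 0.1521 = 0.1329; denominator = 1 − 0.1521 = 0.8479
φ_{22} = 0.1329 / 0.8479 = 0.157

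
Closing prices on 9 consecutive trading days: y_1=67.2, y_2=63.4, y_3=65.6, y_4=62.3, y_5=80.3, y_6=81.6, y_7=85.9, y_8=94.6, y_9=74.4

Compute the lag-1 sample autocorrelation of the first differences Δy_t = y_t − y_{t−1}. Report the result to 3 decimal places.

-0.250

First differences Δy: -3.8, 2.2, -3.3, 18.0, 1.3, 4.3, 8.7, -20.2
Mean of differences = 0.9000
Numerator Σ(Δy_t−Δȳ)(Δy_{t+1}−Δȳ) = -213.2500
Denominator Σ(Δy_t−Δȳ)² = 851.6000
r_1(Δy) = -213.2500 / 851.6000 = -0.250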